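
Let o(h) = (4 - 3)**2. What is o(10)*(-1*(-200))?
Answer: 200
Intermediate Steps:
o(h) = 1 (o(h) = 1**2 = 1)
o(10)*(-1*(-200)) = 1*(-1*(-200)) = 1*200 = 200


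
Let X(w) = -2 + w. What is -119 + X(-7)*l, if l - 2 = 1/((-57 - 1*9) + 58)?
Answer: -1087/8 ≈ -135.88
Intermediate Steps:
l = 15/8 (l = 2 + 1/((-57 - 1*9) + 58) = 2 + 1/((-57 - 9) + 58) = 2 + 1/(-66 + 58) = 2 + 1/(-8) = 2 - ⅛ = 15/8 ≈ 1.8750)
-119 + X(-7)*l = -119 + (-2 - 7)*(15/8) = -119 - 9*15/8 = -119 - 135/8 = -1087/8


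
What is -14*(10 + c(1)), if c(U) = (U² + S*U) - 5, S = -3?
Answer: -42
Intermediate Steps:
c(U) = -5 + U² - 3*U (c(U) = (U² - 3*U) - 5 = -5 + U² - 3*U)
-14*(10 + c(1)) = -14*(10 + (-5 + 1² - 3*1)) = -14*(10 + (-5 + 1 - 3)) = -14*(10 - 7) = -14*3 = -42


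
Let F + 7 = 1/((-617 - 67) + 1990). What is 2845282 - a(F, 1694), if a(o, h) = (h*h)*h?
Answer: -4858318102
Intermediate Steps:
F = -9141/1306 (F = -7 + 1/((-617 - 67) + 1990) = -7 + 1/(-684 + 1990) = -7 + 1/1306 = -9141/1306 ≈ -6.9992)
a(o, h) = h³ (a(o, h) = h²*h = h³)
2845282 - a(F, 1694) = 2845282 - 1*1694³ = 2845282 - 1*4861163384 = 2845282 - 4861163384 = -4858318102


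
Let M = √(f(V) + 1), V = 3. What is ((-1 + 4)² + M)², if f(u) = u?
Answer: 121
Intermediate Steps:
M = 2 (M = √(3 + 1) = √4 = 2)
((-1 + 4)² + M)² = ((-1 + 4)² + 2)² = (3² + 2)² = (9 + 2)² = 11² = 121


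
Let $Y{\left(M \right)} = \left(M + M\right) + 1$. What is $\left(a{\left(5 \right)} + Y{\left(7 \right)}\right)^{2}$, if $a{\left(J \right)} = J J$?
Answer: $1600$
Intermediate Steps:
$a{\left(J \right)} = J^{2}$
$Y{\left(M \right)} = 1 + 2 M$ ($Y{\left(M \right)} = 2 M + 1 = 1 + 2 M$)
$\left(a{\left(5 \right)} + Y{\left(7 \right)}\right)^{2} = \left(5^{2} + \left(1 + 2 \cdot 7\right)\right)^{2} = \left(25 + \left(1 + 14\right)\right)^{2} = \left(25 + 15\right)^{2} = 40^{2} = 1600$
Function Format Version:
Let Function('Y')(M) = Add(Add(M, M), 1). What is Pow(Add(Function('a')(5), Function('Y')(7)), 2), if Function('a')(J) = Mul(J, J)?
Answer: 1600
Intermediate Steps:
Function('a')(J) = Pow(J, 2)
Function('Y')(M) = Add(1, Mul(2, M)) (Function('Y')(M) = Add(Mul(2, M), 1) = Add(1, Mul(2, M)))
Pow(Add(Function('a')(5), Function('Y')(7)), 2) = Pow(Add(Pow(5, 2), Add(1, Mul(2, 7))), 2) = Pow(Add(25, Add(1, 14)), 2) = Pow(Add(25, 15), 2) = Pow(40, 2) = 1600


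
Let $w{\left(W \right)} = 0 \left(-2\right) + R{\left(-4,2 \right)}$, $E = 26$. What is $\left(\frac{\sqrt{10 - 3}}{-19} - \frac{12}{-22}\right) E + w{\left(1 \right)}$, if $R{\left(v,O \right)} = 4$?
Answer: $\frac{200}{11} - \frac{26 \sqrt{7}}{19} \approx 14.561$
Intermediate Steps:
$w{\left(W \right)} = 4$ ($w{\left(W \right)} = 0 \left(-2\right) + 4 = 0 + 4 = 4$)
$\left(\frac{\sqrt{10 - 3}}{-19} - \frac{12}{-22}\right) E + w{\left(1 \right)} = \left(\frac{\sqrt{10 - 3}}{-19} - \frac{12}{-22}\right) 26 + 4 = \left(\sqrt{7} \left(- \frac{1}{19}\right) - - \frac{6}{11}\right) 26 + 4 = \left(- \frac{\sqrt{7}}{19} + \frac{6}{11}\right) 26 + 4 = \left(\frac{6}{11} - \frac{\sqrt{7}}{19}\right) 26 + 4 = \left(\frac{156}{11} - \frac{26 \sqrt{7}}{19}\right) + 4 = \frac{200}{11} - \frac{26 \sqrt{7}}{19}$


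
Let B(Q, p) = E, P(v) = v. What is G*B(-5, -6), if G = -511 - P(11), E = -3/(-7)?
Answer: -1566/7 ≈ -223.71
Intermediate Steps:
E = 3/7 (E = -3*(-⅐) = 3/7 ≈ 0.42857)
B(Q, p) = 3/7
G = -522 (G = -511 - 1*11 = -511 - 11 = -522)
G*B(-5, -6) = -522*3/7 = -1566/7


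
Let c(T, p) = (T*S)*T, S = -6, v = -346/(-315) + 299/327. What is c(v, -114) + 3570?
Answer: 1393329639988/392964075 ≈ 3545.7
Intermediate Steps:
v = 69109/34335 (v = -346*(-1/315) + 299*(1/327) = 346/315 + 299/327 = 69109/34335 ≈ 2.0128)
c(T, p) = -6*T² (c(T, p) = (T*(-6))*T = (-6*T)*T = -6*T²)
c(v, -114) + 3570 = -6*(69109/34335)² + 3570 = -6*4776053881/1178892225 + 3570 = -9552107762/392964075 + 3570 = 1393329639988/392964075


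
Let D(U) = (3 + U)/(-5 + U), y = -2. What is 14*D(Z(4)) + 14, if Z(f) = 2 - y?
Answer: -84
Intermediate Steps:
Z(f) = 4 (Z(f) = 2 - 1*(-2) = 2 + 2 = 4)
D(U) = (3 + U)/(-5 + U)
14*D(Z(4)) + 14 = 14*((3 + 4)/(-5 + 4)) + 14 = 14*(7/(-1)) + 14 = 14*(-1*7) + 14 = 14*(-7) + 14 = -98 + 14 = -84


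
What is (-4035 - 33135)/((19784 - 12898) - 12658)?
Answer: 6195/962 ≈ 6.4397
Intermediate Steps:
(-4035 - 33135)/((19784 - 12898) - 12658) = -37170/(6886 - 12658) = -37170/(-5772) = -37170*(-1/5772) = 6195/962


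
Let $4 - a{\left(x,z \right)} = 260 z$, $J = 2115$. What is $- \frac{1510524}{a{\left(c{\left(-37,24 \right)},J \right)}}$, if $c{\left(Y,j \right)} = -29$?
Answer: $\frac{377631}{137474} \approx 2.7469$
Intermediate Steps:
$a{\left(x,z \right)} = 4 - 260 z$
$- \frac{1510524}{a{\left(c{\left(-37,24 \right)},J \right)}} = - \frac{1510524}{4 - 549900} = - \frac{1510524}{-549896} = \left(-1510524\right) \left(- \frac{1}{549896}\right) = \frac{377631}{137474}$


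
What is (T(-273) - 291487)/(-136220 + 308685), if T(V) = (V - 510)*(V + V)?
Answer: 136031/172465 ≈ 0.78875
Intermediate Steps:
T(V) = 2*V*(-510 + V) (T(V) = (-510 + V)*(2*V) = 2*V*(-510 + V))
(T(-273) - 291487)/(-136220 + 308685) = (2*(-273)*(-510 - 273) - 291487)/(-136220 + 308685) = (2*(-273)*(-783) - 291487)/172465 = (427518 - 291487)*(1/172465) = 136031*(1/172465) = 136031/172465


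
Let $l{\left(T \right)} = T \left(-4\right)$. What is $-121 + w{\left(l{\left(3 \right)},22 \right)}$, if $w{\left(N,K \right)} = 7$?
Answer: $-114$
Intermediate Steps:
$l{\left(T \right)} = - 4 T$
$-121 + w{\left(l{\left(3 \right)},22 \right)} = -121 + 7 = -114$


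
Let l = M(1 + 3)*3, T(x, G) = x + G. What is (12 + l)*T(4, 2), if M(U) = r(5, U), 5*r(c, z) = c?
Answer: 90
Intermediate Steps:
T(x, G) = G + x
r(c, z) = c/5
M(U) = 1 (M(U) = (1/5)*5 = 1)
l = 3 (l = 1*3 = 3)
(12 + l)*T(4, 2) = (12 + 3)*(2 + 4) = 15*6 = 90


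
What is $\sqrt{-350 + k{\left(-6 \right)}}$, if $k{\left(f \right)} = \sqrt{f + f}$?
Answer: $\sqrt{-350 + 2 i \sqrt{3}} \approx 0.09258 + 18.709 i$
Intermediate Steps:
$k{\left(f \right)} = \sqrt{2} \sqrt{f}$ ($k{\left(f \right)} = \sqrt{2 f} = \sqrt{2} \sqrt{f}$)
$\sqrt{-350 + k{\left(-6 \right)}} = \sqrt{-350 + \sqrt{2} \sqrt{-6}} = \sqrt{-350 + \sqrt{2} i \sqrt{6}} = \sqrt{-350 + 2 i \sqrt{3}}$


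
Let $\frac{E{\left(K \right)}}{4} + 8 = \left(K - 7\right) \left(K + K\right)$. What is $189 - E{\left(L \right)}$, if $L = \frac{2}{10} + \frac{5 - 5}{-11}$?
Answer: $\frac{5797}{25} \approx 231.88$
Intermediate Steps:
$L = \frac{1}{5}$ ($L = 2 \cdot \frac{1}{10} + \left(5 - 5\right) \left(- \frac{1}{11}\right) = \frac{1}{5} + 0 \left(- \frac{1}{11}\right) = \frac{1}{5} + 0 = \frac{1}{5} \approx 0.2$)
$E{\left(K \right)} = -32 + 8 K \left(-7 + K\right)$ ($E{\left(K \right)} = -32 + 4 \left(K - 7\right) \left(K + K\right) = -32 + 4 \left(-7 + K\right) 2 K = -32 + 4 \cdot 2 K \left(-7 + K\right) = -32 + 8 K \left(-7 + K\right)$)
$189 - E{\left(L \right)} = 189 - \left(-32 - \frac{56}{5} + \frac{8}{25}\right) = 189 - - \frac{1072}{25} = 189 + \frac{1072}{25} = \frac{5797}{25}$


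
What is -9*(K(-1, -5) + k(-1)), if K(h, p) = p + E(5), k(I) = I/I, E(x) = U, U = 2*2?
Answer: 0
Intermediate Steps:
U = 4
E(x) = 4
k(I) = 1
K(h, p) = 4 + p (K(h, p) = p + 4 = 4 + p)
-9*(K(-1, -5) + k(-1)) = -9*((4 - 5) + 1) = -9*(-1 + 1) = -9*0 = 0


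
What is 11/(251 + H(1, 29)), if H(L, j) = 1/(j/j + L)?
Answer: 22/503 ≈ 0.043738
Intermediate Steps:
H(L, j) = 1/(1 + L)
11/(251 + H(1, 29)) = 11/(251 + 1/(1 + 1)) = 11/(251 + 1/2) = 11/(251 + ½) = 11/(503/2) = (2/503)*11 = 22/503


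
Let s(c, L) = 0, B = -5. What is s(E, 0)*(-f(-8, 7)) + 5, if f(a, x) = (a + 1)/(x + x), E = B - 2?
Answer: 5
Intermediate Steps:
E = -7 (E = -5 - 2 = -7)
f(a, x) = (1 + a)/(2*x) (f(a, x) = (1 + a)/((2*x)) = (1 + a)*(1/(2*x)) = (1 + a)/(2*x))
s(E, 0)*(-f(-8, 7)) + 5 = 0*(-(1 - 8)/(2*7)) + 5 = 0*(-(-7)/(2*7)) + 5 = 0*(-1*(-½)) + 5 = 0*(½) + 5 = 0 + 5 = 5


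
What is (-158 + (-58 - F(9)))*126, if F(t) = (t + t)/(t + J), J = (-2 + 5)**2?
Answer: -27342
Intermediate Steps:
J = 9 (J = 3**2 = 9)
F(t) = 2*t/(9 + t) (F(t) = (t + t)/(t + 9) = (2*t)/(9 + t) = 2*t/(9 + t))
(-158 + (-58 - F(9)))*126 = (-158 + (-58 - 2*9/(9 + 9)))*126 = (-158 + (-58 - 2*9/18))*126 = (-158 + (-58 - 1*1))*126 = (-158 + (-58 - 1))*126 = (-158 - 59)*126 = -217*126 = -27342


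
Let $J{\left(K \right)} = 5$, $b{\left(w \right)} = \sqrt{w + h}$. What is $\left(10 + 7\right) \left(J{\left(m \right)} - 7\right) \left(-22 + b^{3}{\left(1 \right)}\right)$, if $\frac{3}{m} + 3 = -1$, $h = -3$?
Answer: $748 + 68 i \sqrt{2} \approx 748.0 + 96.167 i$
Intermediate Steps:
$m = - \frac{3}{4}$ ($m = \frac{3}{-3 - 1} = \frac{3}{-4} = 3 \left(- \frac{1}{4}\right) = - \frac{3}{4} \approx -0.75$)
$b{\left(w \right)} = \sqrt{-3 + w}$ ($b{\left(w \right)} = \sqrt{w - 3} = \sqrt{-3 + w}$)
$\left(10 + 7\right) \left(J{\left(m \right)} - 7\right) \left(-22 + b^{3}{\left(1 \right)}\right) = \left(10 + 7\right) \left(5 - 7\right) \left(-22 + \left(\sqrt{-3 + 1}\right)^{3}\right) = 17 \left(-2\right) \left(-22 + \left(\sqrt{-2}\right)^{3}\right) = - 34 \left(-22 + \left(i \sqrt{2}\right)^{3}\right) = - 34 \left(-22 - 2 i \sqrt{2}\right) = 748 + 68 i \sqrt{2}$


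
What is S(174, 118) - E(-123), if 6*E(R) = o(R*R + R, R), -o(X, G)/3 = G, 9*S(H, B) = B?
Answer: -871/18 ≈ -48.389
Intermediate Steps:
S(H, B) = B/9
o(X, G) = -3*G
E(R) = -R/2 (E(R) = (-3*R)/6 = -R/2)
S(174, 118) - E(-123) = (1/9)*118 - (-1)*(-123)/2 = 118/9 - 1*123/2 = 118/9 - 123/2 = -871/18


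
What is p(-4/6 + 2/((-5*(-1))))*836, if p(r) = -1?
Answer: -836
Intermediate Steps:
p(-4/6 + 2/((-5*(-1))))*836 = -1*836 = -836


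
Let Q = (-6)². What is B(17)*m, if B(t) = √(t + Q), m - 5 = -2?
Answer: 3*√53 ≈ 21.840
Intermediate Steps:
m = 3 (m = 5 - 2 = 3)
Q = 36
B(t) = √(36 + t) (B(t) = √(t + 36) = √(36 + t))
B(17)*m = √(36 + 17)*3 = √53*3 = 3*√53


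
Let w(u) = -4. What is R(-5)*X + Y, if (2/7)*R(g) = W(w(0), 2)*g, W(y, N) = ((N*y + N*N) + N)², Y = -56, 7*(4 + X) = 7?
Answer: 154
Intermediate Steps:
X = -3 (X = -4 + (⅐)*7 = -4 + 1 = -3)
W(y, N) = (N + N² + N*y)² (W(y, N) = ((N*y + N²) + N)² = ((N² + N*y) + N)² = (N + N² + N*y)²)
R(g) = 14*g (R(g) = 7*((2²*(1 + 2 - 4)²)*g)/2 = 7*((4*(-1)²)*g)/2 = 7*((4*1)*g)/2 = 7*(4*g)/2 = 14*g)
R(-5)*X + Y = (14*(-5))*(-3) - 56 = -70*(-3) - 56 = 210 - 56 = 154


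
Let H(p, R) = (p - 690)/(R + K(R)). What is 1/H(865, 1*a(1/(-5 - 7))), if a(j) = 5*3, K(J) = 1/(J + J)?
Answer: 451/5250 ≈ 0.085905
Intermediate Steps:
K(J) = 1/(2*J)
a(j) = 15
H(p, R) = (-690 + p)/(R + 1/(2*R)) (H(p, R) = (p - 690)/(R + 1/(2*R)) = (-690 + p)/(R + 1/(2*R)))
1/H(865, 1*a(1/(-5 - 7))) = 1/(2*(1*15)*(-690 + 865)/(1 + 2*(1*15)**2)) = 1/(2*15*175/(1 + 2*15**2)) = 1/(2*15*175/(1 + 2*225)) = 1/(2*15*175/(1 + 450)) = 1/(2*15*175/451) = 1/(2*15*(1/451)*175) = 1/(5250/451) = 451/5250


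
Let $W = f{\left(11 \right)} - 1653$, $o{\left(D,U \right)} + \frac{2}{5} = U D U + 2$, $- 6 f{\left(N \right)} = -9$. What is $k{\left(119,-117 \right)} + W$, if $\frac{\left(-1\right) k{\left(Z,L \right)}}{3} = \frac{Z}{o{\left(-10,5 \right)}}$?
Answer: $- \frac{341563}{207} \approx -1650.1$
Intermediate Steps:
$f{\left(N \right)} = \frac{3}{2}$ ($f{\left(N \right)} = \left(- \frac{1}{6}\right) \left(-9\right) = \frac{3}{2}$)
$o{\left(D,U \right)} = \frac{8}{5} + D U^{2}$ ($o{\left(D,U \right)} = - \frac{2}{5} + \left(U D U + 2\right) = - \frac{2}{5} + \left(D U U + 2\right) = - \frac{2}{5} + \left(D U^{2} + 2\right) = - \frac{2}{5} + \left(2 + D U^{2}\right) = \frac{8}{5} + D U^{2}$)
$k{\left(Z,L \right)} = \frac{5 Z}{414}$ ($k{\left(Z,L \right)} = - 3 \frac{Z}{\frac{8}{5} - 10 \cdot 5^{2}} = - 3 \frac{Z}{\frac{8}{5} - 250} = - 3 \frac{Z}{- \frac{1242}{5}} = - 3 Z \left(- \frac{5}{1242}\right) = - 3 \left(- \frac{5 Z}{1242}\right) = \frac{5 Z}{414}$)
$W = - \frac{3303}{2}$ ($W = \frac{3}{2} - 1653 = - \frac{3303}{2} \approx -1651.5$)
$k{\left(119,-117 \right)} + W = \frac{5}{414} \cdot 119 - \frac{3303}{2} = \frac{595}{414} - \frac{3303}{2} = - \frac{341563}{207}$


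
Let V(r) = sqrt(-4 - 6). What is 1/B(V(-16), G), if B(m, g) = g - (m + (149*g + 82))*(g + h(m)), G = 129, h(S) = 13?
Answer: I/(-2740897*I + 142*sqrt(10)) ≈ -3.6484e-7 + 5.9773e-11*I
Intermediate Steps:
V(r) = I*sqrt(10) (V(r) = sqrt(-10) = I*sqrt(10))
B(m, g) = g - (13 + g)*(82 + m + 149*g) (B(m, g) = g - (m + (149*g + 82))*(g + 13) = g - (m + (82 + 149*g))*(13 + g) = g - (82 + m + 149*g)*(13 + g) = g - (13 + g)*(82 + m + 149*g))
1/B(V(-16), G) = 1/(-1066 - 2018*129 - 149*129**2 - 13*I*sqrt(10) - 1*129*I*sqrt(10)) = 1/(-1066 - 260322 - 149*16641 - 13*I*sqrt(10) - 129*I*sqrt(10)) = 1/(-1066 - 260322 - 2479509 - 13*I*sqrt(10) - 129*I*sqrt(10)) = 1/(-2740897 - 142*I*sqrt(10))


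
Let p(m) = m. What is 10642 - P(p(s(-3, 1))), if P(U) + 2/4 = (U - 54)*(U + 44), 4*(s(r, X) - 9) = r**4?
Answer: 199287/16 ≈ 12455.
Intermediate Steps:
s(r, X) = 9 + r**4/4
P(U) = -1/2 + (-54 + U)*(44 + U) (P(U) = -1/2 + (U - 54)*(U + 44) = -1/2 + (-54 + U)*(44 + U))
10642 - P(p(s(-3, 1))) = 10642 - (-4753/2 + (9 + (1/4)*(-3)**4)**2 - 10*(9 + (1/4)*(-3)**4)) = 10642 - (-4753/2 + (9 + (1/4)*81)**2 - 10*(9 + (1/4)*81)) = 10642 - (-4753/2 + (9 + 81/4)**2 - 10*(9 + 81/4)) = 10642 - (-4753/2 + (117/4)**2 - 10*117/4) = 10642 - (-4753/2 + 13689/16 - 585/2) = 10642 - 1*(-29015/16) = 10642 + 29015/16 = 199287/16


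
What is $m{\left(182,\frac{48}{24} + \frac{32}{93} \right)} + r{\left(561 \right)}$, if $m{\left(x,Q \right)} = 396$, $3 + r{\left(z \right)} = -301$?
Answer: $92$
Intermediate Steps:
$r{\left(z \right)} = -304$ ($r{\left(z \right)} = -3 - 301 = -304$)
$m{\left(182,\frac{48}{24} + \frac{32}{93} \right)} + r{\left(561 \right)} = 396 - 304 = 92$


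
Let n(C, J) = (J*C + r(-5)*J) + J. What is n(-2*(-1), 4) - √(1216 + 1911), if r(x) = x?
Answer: -8 - √3127 ≈ -63.920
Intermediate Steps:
n(C, J) = -4*J + C*J (n(C, J) = (J*C - 5*J) + J = (C*J - 5*J) + J = (-5*J + C*J) + J = -4*J + C*J)
n(-2*(-1), 4) - √(1216 + 1911) = 4*(-4 - 2*(-1)) - √(1216 + 1911) = 4*(-4 + 2) - √3127 = 4*(-2) - √3127 = -8 - √3127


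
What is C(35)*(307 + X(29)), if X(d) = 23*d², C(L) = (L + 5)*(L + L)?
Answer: 55020000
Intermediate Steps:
C(L) = 2*L*(5 + L) (C(L) = (5 + L)*(2*L) = 2*L*(5 + L))
C(35)*(307 + X(29)) = (2*35*(5 + 35))*(307 + 23*29²) = (2*35*40)*(307 + 23*841) = 2800*(307 + 19343) = 2800*19650 = 55020000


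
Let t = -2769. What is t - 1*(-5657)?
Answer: 2888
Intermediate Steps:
t - 1*(-5657) = -2769 - 1*(-5657) = -2769 + 5657 = 2888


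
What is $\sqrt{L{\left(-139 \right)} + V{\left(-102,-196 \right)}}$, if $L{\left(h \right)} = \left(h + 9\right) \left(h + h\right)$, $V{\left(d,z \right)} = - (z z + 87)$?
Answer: $i \sqrt{2363} \approx 48.611 i$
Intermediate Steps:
$V{\left(d,z \right)} = -87 - z^{2}$ ($V{\left(d,z \right)} = - (z^{2} + 87) = - (87 + z^{2}) = -87 - z^{2}$)
$L{\left(h \right)} = 2 h \left(9 + h\right)$ ($L{\left(h \right)} = \left(9 + h\right) 2 h = 2 h \left(9 + h\right)$)
$\sqrt{L{\left(-139 \right)} + V{\left(-102,-196 \right)}} = \sqrt{2 \left(-139\right) \left(9 - 139\right) - 38503} = \sqrt{2 \left(-139\right) \left(-130\right) - 38503} = \sqrt{36140 - 38503} = \sqrt{-2363} = i \sqrt{2363}$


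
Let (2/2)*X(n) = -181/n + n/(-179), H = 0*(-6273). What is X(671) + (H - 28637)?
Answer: -3440044073/120109 ≈ -28641.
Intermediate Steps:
H = 0
X(n) = -181/n - n/179 (X(n) = -181/n + n/(-179) = -181/n + n*(-1/179) = -181/n - n/179)
X(671) + (H - 28637) = (-181/671 - 1/179*671) + (0 - 28637) = (-181*1/671 - 671/179) - 28637 = (-181/671 - 671/179) - 28637 = -482640/120109 - 28637 = -3440044073/120109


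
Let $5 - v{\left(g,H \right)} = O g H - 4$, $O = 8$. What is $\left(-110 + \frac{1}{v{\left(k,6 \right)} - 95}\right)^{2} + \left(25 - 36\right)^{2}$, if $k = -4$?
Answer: $\frac{137291837}{11236} \approx 12219.0$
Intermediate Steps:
$v{\left(g,H \right)} = 9 - 8 H g$ ($v{\left(g,H \right)} = 5 - \left(8 g H - 4\right) = 5 - \left(8 H g - 4\right) = 5 - \left(-4 + 8 H g\right) = 9 - 8 H g$)
$\left(-110 + \frac{1}{v{\left(k,6 \right)} - 95}\right)^{2} + \left(25 - 36\right)^{2} = \left(-110 + \frac{1}{\left(9 - 48 \left(-4\right)\right) - 95}\right)^{2} + \left(25 - 36\right)^{2} = \left(-110 + \frac{1}{\left(9 + 192\right) - 95}\right)^{2} + \left(-11\right)^{2} = \left(-110 + \frac{1}{201 - 95}\right)^{2} + 121 = \left(-110 + \frac{1}{106}\right)^{2} + 121 = \left(- \frac{11659}{106}\right)^{2} + 121 = \frac{135932281}{11236} + 121 = \frac{137291837}{11236}$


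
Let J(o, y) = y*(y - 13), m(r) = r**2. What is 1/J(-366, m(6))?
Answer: 1/828 ≈ 0.0012077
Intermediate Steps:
J(o, y) = y*(-13 + y)
1/J(-366, m(6)) = 1/(6**2*(-13 + 6**2)) = 1/(36*(-13 + 36)) = 1/(36*23) = 1/828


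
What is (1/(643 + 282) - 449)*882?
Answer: -366315768/925 ≈ -3.9602e+5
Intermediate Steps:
(1/(643 + 282) - 449)*882 = (1/925 - 449)*882 = -415324/925*882 = -366315768/925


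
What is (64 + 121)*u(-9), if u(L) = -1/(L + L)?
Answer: 185/18 ≈ 10.278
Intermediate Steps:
u(L) = -1/(2*L)
(64 + 121)*u(-9) = (64 + 121)*(-½/(-9)) = 185*(-½*(-⅑)) = 185*(1/18) = 185/18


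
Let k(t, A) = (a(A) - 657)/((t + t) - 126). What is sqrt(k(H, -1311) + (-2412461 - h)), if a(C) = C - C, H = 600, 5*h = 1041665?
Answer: I*sqrt(335891520618)/358 ≈ 1618.9*I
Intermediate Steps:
h = 208333 (h = (1/5)*1041665 = 208333)
a(C) = 0
k(t, A) = -657/(-126 + 2*t) (k(t, A) = (0 - 657)/((t + t) - 126) = -657/(2*t - 126) = -657/(-126 + 2*t))
sqrt(k(H, -1311) + (-2412461 - h)) = sqrt(-657/(-126 + 2*600) + (-2412461 - 1*208333)) = sqrt(-657/(-126 + 1200) + (-2412461 - 208333)) = sqrt(-657/1074 - 2620794) = sqrt(-657*1/1074 - 2620794) = sqrt(-219/358 - 2620794) = sqrt(-938244471/358) = I*sqrt(335891520618)/358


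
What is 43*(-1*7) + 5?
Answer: -296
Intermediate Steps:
43*(-1*7) + 5 = 43*(-7) + 5 = -301 + 5 = -296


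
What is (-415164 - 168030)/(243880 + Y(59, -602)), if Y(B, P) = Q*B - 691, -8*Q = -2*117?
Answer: -777592/326553 ≈ -2.3812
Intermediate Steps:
Q = 117/4 (Q = -(-1)*117/4 = -1/8*(-234) = 117/4 ≈ 29.250)
Y(B, P) = -691 + 117*B/4 (Y(B, P) = 117*B/4 - 691 = -691 + 117*B/4)
(-415164 - 168030)/(243880 + Y(59, -602)) = (-415164 - 168030)/(243880 + (-691 + (117/4)*59)) = -583194/(243880 + (-691 + 6903/4)) = -583194/(243880 + 4139/4) = -583194/979659/4 = -583194*4/979659 = -777592/326553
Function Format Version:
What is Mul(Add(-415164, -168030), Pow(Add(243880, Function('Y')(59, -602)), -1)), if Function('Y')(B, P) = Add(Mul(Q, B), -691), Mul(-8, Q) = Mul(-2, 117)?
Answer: Rational(-777592, 326553) ≈ -2.3812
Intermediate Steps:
Q = Rational(117, 4) (Q = Mul(Rational(-1, 8), Mul(-2, 117)) = Mul(Rational(-1, 8), -234) = Rational(117, 4) ≈ 29.250)
Function('Y')(B, P) = Add(-691, Mul(Rational(117, 4), B)) (Function('Y')(B, P) = Add(Mul(Rational(117, 4), B), -691) = Add(-691, Mul(Rational(117, 4), B)))
Mul(Add(-415164, -168030), Pow(Add(243880, Function('Y')(59, -602)), -1)) = Mul(Add(-415164, -168030), Pow(Add(243880, Add(-691, Mul(Rational(117, 4), 59))), -1)) = Mul(-583194, Pow(Add(243880, Add(-691, Rational(6903, 4))), -1)) = Mul(-583194, Pow(Add(243880, Rational(4139, 4)), -1)) = Mul(-583194, Pow(Rational(979659, 4), -1)) = Mul(-583194, Rational(4, 979659)) = Rational(-777592, 326553)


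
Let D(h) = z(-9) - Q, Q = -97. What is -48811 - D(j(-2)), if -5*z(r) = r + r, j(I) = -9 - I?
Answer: -244558/5 ≈ -48912.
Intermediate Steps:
z(r) = -2*r/5 (z(r) = -(r + r)/5 = -2*r/5)
D(h) = 503/5 (D(h) = -⅖*(-9) - 1*(-97) = 18/5 + 97 = 503/5)
-48811 - D(j(-2)) = -48811 - 1*503/5 = -48811 - 503/5 = -244558/5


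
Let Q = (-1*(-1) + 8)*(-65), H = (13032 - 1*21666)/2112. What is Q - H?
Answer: -204481/352 ≈ -580.91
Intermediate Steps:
H = -1439/352 (H = (13032 - 21666)*(1/2112) = -8634*1/2112 = -1439/352 ≈ -4.0881)
Q = -585 (Q = (1 + 8)*(-65) = 9*(-65) = -585)
Q - H = -585 - 1*(-1439/352) = -585 + 1439/352 = -204481/352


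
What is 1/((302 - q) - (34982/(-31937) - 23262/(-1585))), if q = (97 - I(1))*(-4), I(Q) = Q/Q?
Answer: 50620145/34037947446 ≈ 0.0014872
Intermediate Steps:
I(Q) = 1
q = -384 (q = (97 - 1*1)*(-4) = (97 - 1)*(-4) = 96*(-4) = -384)
1/((302 - q) - (34982/(-31937) - 23262/(-1585))) = 1/((302 - 1*(-384)) - (34982/(-31937) - 23262/(-1585))) = 1/((302 + 384) - (34982*(-1/31937) - 23262*(-1/1585))) = 1/(686 - (-34982/31937 + 23262/1585)) = 1/(686 - 1*687472024/50620145) = 1/(686 - 687472024/50620145) = 1/(34037947446/50620145) = 50620145/34037947446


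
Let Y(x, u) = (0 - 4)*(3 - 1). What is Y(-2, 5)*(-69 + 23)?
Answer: 368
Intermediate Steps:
Y(x, u) = -8 (Y(x, u) = -4*2 = -8)
Y(-2, 5)*(-69 + 23) = -8*(-69 + 23) = -8*(-46) = 368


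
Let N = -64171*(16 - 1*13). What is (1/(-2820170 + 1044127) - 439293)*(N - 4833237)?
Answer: 3921106521883200000/1776043 ≈ 2.2078e+12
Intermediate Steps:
N = -192513 (N = -64171*(16 - 13) = -64171*3 = -192513)
(1/(-2820170 + 1044127) - 439293)*(N - 4833237) = (1/(-2820170 + 1044127) - 439293)*(-192513 - 4833237) = (1/(-1776043) - 439293)*(-5025750) = (-1/1776043 - 439293)*(-5025750) = -780203257600/1776043*(-5025750) = 3921106521883200000/1776043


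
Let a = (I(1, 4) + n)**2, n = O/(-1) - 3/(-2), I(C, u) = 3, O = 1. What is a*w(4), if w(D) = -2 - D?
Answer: -147/2 ≈ -73.500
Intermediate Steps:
n = 1/2 (n = 1/(-1) - 3/(-2) = 1*(-1) - 3*(-1/2) = -1 + 3/2 = 1/2 ≈ 0.50000)
a = 49/4 (a = (3 + 1/2)**2 = (7/2)**2 = 49/4 ≈ 12.250)
a*w(4) = 49*(-2 - 1*4)/4 = 49*(-2 - 4)/4 = (49/4)*(-6) = -147/2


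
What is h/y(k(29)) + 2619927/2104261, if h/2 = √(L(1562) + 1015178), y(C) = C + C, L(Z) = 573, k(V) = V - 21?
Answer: 2619927/2104261 + √1015751/8 ≈ 127.23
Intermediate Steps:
k(V) = -21 + V
y(C) = 2*C
h = 2*√1015751 (h = 2*√(573 + 1015178) = 2*√1015751 ≈ 2015.7)
h/y(k(29)) + 2619927/2104261 = (2*√1015751)/((2*(-21 + 29))) + 2619927/2104261 = (2*√1015751)/((2*8)) + 2619927*(1/2104261) = (2*√1015751)/16 + 2619927/2104261 = (2*√1015751)*(1/16) + 2619927/2104261 = √1015751/8 + 2619927/2104261 = 2619927/2104261 + √1015751/8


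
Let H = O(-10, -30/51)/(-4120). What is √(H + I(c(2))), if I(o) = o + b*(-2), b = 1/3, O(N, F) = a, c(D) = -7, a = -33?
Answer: I*√292502490/6180 ≈ 2.7674*I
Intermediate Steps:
O(N, F) = -33
b = ⅓ (b = 1*(⅓) = ⅓ ≈ 0.33333)
H = 33/4120 (H = -33/(-4120) = -33*(-1/4120) = 33/4120 ≈ 0.0080097)
I(o) = -⅔ + o (I(o) = o + (⅓)*(-2) = o - ⅔ = -⅔ + o)
√(H + I(c(2))) = √(33/4120 + (-⅔ - 7)) = √(33/4120 - 23/3) = √(-94661/12360) = I*√292502490/6180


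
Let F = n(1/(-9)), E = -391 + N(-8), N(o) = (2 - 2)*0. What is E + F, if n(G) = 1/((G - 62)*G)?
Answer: -218488/559 ≈ -390.85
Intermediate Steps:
N(o) = 0 (N(o) = 0*0 = 0)
E = -391 (E = -391 + 0 = -391)
n(G) = 1/(G*(-62 + G)) (n(G) = 1/((-62 + G)*G) = 1/(G*(-62 + G)))
F = 81/559 (F = 1/((1/(-9))*(-62 + 1/(-9))) = 1/((-⅑)*(-62 - ⅑)) = -9/(-559/9) = -9*(-9/559) = 81/559 ≈ 0.14490)
E + F = -391 + 81/559 = -218488/559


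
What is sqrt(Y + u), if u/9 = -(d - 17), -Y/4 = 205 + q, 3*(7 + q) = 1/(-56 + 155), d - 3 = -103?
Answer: sqrt(2557929)/99 ≈ 16.155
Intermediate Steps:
d = -100 (d = 3 - 103 = -100)
q = -2078/297 (q = -7 + 1/(3*(-56 + 155)) = -7 + (1/3)/99 = -7 + (1/3)*(1/99) = -7 + 1/297 = -2078/297 ≈ -6.9966)
Y = -235228/297 (Y = -4*(205 - 2078/297) = -4*58807/297 = -235228/297 ≈ -792.01)
u = 1053 (u = 9*(-(-100 - 17)) = 9*(-1*(-117)) = 9*117 = 1053)
sqrt(Y + u) = sqrt(-235228/297 + 1053) = sqrt(77513/297) = sqrt(2557929)/99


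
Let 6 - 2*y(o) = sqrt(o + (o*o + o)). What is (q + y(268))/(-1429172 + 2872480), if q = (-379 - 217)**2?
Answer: 355219/1443308 - 3*sqrt(2010)/1443308 ≈ 0.24602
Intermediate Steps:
y(o) = 3 - sqrt(o**2 + 2*o)/2 (y(o) = 3 - sqrt(o + (o*o + o))/2 = 3 - sqrt(o + (o**2 + o))/2 = 3 - sqrt(o + (o + o**2))/2 = 3 - sqrt(o**2 + 2*o)/2)
q = 355216 (q = (-596)**2 = 355216)
(q + y(268))/(-1429172 + 2872480) = (355216 + (3 - 2*sqrt(67)*sqrt(2 + 268)/2))/(-1429172 + 2872480) = (355216 + (3 - 6*sqrt(2010)/2))/1443308 = (355216 + (3 - 3*sqrt(2010)))*(1/1443308) = (355219 - 3*sqrt(2010))*(1/1443308) = 355219/1443308 - 3*sqrt(2010)/1443308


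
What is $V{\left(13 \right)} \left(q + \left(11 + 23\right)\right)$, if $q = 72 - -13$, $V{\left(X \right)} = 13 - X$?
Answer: $0$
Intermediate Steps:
$q = 85$ ($q = 72 + 13 = 85$)
$V{\left(13 \right)} \left(q + \left(11 + 23\right)\right) = \left(13 - 13\right) \left(85 + \left(11 + 23\right)\right) = \left(13 - 13\right) \left(85 + 34\right) = 0 \cdot 119 = 0$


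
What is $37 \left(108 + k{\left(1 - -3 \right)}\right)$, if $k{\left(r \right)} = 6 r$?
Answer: $4884$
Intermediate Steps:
$37 \left(108 + k{\left(1 - -3 \right)}\right) = 37 \left(108 + 6 \left(1 - -3\right)\right) = 37 \left(108 + 6 \left(1 + 3\right)\right) = 37 \left(108 + 6 \cdot 4\right) = 37 \left(108 + 24\right) = 37 \cdot 132 = 4884$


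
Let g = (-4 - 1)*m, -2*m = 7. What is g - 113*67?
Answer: -15107/2 ≈ -7553.5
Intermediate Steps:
m = -7/2 (m = -½*7 = -7/2 ≈ -3.5000)
g = 35/2 (g = (-4 - 1)*(-7/2) = -5*(-7/2) = 35/2 ≈ 17.500)
g - 113*67 = 35/2 - 113*67 = 35/2 - 7571 = -15107/2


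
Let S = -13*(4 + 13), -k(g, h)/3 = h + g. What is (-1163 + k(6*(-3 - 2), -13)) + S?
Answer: -1255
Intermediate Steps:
k(g, h) = -3*g - 3*h (k(g, h) = -3*(h + g) = -3*(g + h) = -3*g - 3*h)
S = -221 (S = -13*17 = -221)
(-1163 + k(6*(-3 - 2), -13)) + S = (-1163 + (-18*(-3 - 2) - 3*(-13))) - 221 = (-1163 + (-18*(-5) + 39)) - 221 = (-1163 + (-3*(-30) + 39)) - 221 = (-1163 + (90 + 39)) - 221 = (-1163 + 129) - 221 = -1034 - 221 = -1255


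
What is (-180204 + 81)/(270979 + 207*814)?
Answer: -180123/439477 ≈ -0.40986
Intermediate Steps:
(-180204 + 81)/(270979 + 207*814) = -180123/(270979 + 168498) = -180123/439477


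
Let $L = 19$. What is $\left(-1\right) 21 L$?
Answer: $-399$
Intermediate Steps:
$\left(-1\right) 21 L = \left(-1\right) 21 \cdot 19 = \left(-21\right) 19 = -399$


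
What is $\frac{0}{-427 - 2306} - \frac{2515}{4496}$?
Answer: $- \frac{2515}{4496} \approx -0.55939$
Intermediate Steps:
$\frac{0}{-427 - 2306} - \frac{2515}{4496} = \frac{0}{-2733} - \frac{2515}{4496} = 0 \left(- \frac{1}{2733}\right) - \frac{2515}{4496} = 0 - \frac{2515}{4496} = - \frac{2515}{4496}$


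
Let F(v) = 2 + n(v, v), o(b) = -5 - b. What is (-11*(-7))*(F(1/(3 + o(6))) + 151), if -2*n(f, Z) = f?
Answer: 188573/16 ≈ 11786.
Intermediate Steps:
n(f, Z) = -f/2
F(v) = 2 - v/2
(-11*(-7))*(F(1/(3 + o(6))) + 151) = (-11*(-7))*((2 - 1/(2*(3 + (-5 - 1*6)))) + 151) = 77*((2 - 1/(2*(3 + (-5 - 6)))) + 151) = 77*((2 - 1/(2*(3 - 11))) + 151) = 77*((2 - 1/2/(-8)) + 151) = 77*((2 - 1/2*(-1/8)) + 151) = 77*((2 + 1/16) + 151) = 77*(33/16 + 151) = 77*(2449/16) = 188573/16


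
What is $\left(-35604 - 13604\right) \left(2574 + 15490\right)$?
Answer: $-888893312$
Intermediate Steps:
$\left(-35604 - 13604\right) \left(2574 + 15490\right) = \left(-49208\right) 18064 = -888893312$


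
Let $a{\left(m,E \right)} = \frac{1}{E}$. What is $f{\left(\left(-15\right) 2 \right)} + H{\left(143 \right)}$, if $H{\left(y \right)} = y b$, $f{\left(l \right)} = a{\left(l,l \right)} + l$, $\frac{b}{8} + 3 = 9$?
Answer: $\frac{205019}{30} \approx 6834.0$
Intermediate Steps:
$b = 48$ ($b = -24 + 8 \cdot 9 = -24 + 72 = 48$)
$f{\left(l \right)} = l + \frac{1}{l}$ ($f{\left(l \right)} = \frac{1}{l} + l = l + \frac{1}{l}$)
$H{\left(y \right)} = 48 y$ ($H{\left(y \right)} = y 48 = 48 y$)
$f{\left(\left(-15\right) 2 \right)} + H{\left(143 \right)} = \left(\left(-15\right) 2 + \frac{1}{\left(-15\right) 2}\right) + 48 \cdot 143 = \left(-30 + \frac{1}{-30}\right) + 6864 = \left(-30 - \frac{1}{30}\right) + 6864 = - \frac{901}{30} + 6864 = \frac{205019}{30}$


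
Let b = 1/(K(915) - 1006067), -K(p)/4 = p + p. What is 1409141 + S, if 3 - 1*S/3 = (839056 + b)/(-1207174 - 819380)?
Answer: 964650208149956571/684561159466 ≈ 1.4092e+6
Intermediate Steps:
K(p) = -8*p (K(p) = -4*(p + p) = -8*p)
b = -1/1013387 (b = 1/(-8*915 - 1006067) = 1/(-7320 - 1006067) = 1/(-1013387) = -1/1013387 ≈ -9.8679e-7)
S = 7011338877865/684561159466 (S = 9 - 3*(839056 - 1/1013387)/(-1207174 - 819380) = 9 - 2550865328013/(1013387*(-2026554)) = 9 - 2550865328013*(-1)/(1013387*2026554) = 9 - 3*(-850288442671/2053683478398) = 9 + 850288442671/684561159466 = 7011338877865/684561159466 ≈ 10.242)
1409141 + S = 1409141 + 7011338877865/684561159466 = 964650208149956571/684561159466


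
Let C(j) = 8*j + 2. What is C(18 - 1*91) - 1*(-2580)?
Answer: 1998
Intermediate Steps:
C(j) = 2 + 8*j
C(18 - 1*91) - 1*(-2580) = (2 + 8*(18 - 1*91)) - 1*(-2580) = (2 + 8*(18 - 91)) + 2580 = (2 + 8*(-73)) + 2580 = (2 - 584) + 2580 = -582 + 2580 = 1998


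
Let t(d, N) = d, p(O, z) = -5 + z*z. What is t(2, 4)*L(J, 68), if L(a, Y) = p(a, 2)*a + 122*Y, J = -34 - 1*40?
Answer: 16740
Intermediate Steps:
p(O, z) = -5 + z²
J = -74 (J = -34 - 40 = -74)
L(a, Y) = -a + 122*Y (L(a, Y) = (-5 + 2²)*a + 122*Y = (-5 + 4)*a + 122*Y = -a + 122*Y)
t(2, 4)*L(J, 68) = 2*(-1*(-74) + 122*68) = 2*(74 + 8296) = 2*8370 = 16740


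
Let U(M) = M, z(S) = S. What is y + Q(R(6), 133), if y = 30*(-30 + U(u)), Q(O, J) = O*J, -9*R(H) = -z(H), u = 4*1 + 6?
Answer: -1534/3 ≈ -511.33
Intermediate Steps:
u = 10 (u = 4 + 6 = 10)
R(H) = H/9 (R(H) = -(-1)*H/9 = H/9)
Q(O, J) = J*O
y = -600 (y = 30*(-30 + 10) = 30*(-20) = -600)
y + Q(R(6), 133) = -600 + 133*((⅑)*6) = -600 + 133*(⅔) = -600 + 266/3 = -1534/3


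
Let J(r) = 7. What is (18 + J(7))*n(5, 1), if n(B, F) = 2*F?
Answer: 50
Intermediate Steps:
(18 + J(7))*n(5, 1) = (18 + 7)*(2*1) = 25*2 = 50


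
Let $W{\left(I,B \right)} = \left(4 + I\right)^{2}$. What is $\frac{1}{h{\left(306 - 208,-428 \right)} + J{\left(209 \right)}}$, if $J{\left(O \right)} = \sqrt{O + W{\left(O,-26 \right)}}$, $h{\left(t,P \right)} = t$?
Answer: $- \frac{49}{17987} + \frac{\sqrt{45578}}{35974} \approx 0.0032104$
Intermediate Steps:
$J{\left(O \right)} = \sqrt{O + \left(4 + O\right)^{2}}$
$\frac{1}{h{\left(306 - 208,-428 \right)} + J{\left(209 \right)}} = \frac{1}{\left(306 - 208\right) + \sqrt{209 + \left(4 + 209\right)^{2}}} = \frac{1}{98 + \sqrt{209 + 213^{2}}} = \frac{1}{98 + \sqrt{209 + 45369}} = \frac{1}{98 + \sqrt{45578}}$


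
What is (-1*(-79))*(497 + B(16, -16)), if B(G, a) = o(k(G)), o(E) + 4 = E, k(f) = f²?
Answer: 59171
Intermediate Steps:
o(E) = -4 + E
B(G, a) = -4 + G²
(-1*(-79))*(497 + B(16, -16)) = (-1*(-79))*(497 + (-4 + 16²)) = 79*(497 + (-4 + 256)) = 79*(497 + 252) = 79*749 = 59171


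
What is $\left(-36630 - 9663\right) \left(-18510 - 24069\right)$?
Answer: $1971109647$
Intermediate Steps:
$\left(-36630 - 9663\right) \left(-18510 - 24069\right) = \left(-46293\right) \left(-42579\right) = 1971109647$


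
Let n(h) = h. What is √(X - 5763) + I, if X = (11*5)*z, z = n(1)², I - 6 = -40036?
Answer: -40030 + 2*I*√1427 ≈ -40030.0 + 75.551*I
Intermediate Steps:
I = -40030 (I = 6 - 40036 = -40030)
z = 1 (z = 1² = 1)
X = 55 (X = (11*5)*1 = 55*1 = 55)
√(X - 5763) + I = √(55 - 5763) - 40030 = √(-5708) - 40030 = 2*I*√1427 - 40030 = -40030 + 2*I*√1427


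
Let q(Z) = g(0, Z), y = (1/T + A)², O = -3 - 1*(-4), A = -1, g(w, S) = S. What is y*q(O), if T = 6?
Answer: 25/36 ≈ 0.69444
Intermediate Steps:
O = 1 (O = -3 + 4 = 1)
y = 25/36 (y = (1/6 - 1)² = (⅙ - 1)² = (-⅚)² = 25/36 ≈ 0.69444)
q(Z) = Z
y*q(O) = (25/36)*1 = 25/36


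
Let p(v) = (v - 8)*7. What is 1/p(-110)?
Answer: -1/826 ≈ -0.0012107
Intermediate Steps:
p(v) = -56 + 7*v (p(v) = (-8 + v)*7 = -56 + 7*v)
1/p(-110) = 1/(-56 + 7*(-110)) = 1/(-56 - 770) = 1/(-826) = -1/826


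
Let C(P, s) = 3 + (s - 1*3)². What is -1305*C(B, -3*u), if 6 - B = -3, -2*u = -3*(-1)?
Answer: -27405/4 ≈ -6851.3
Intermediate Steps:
u = -3/2 (u = -(-3)*(-1)/2 = -½*3 = -3/2 ≈ -1.5000)
B = 9 (B = 6 - 1*(-3) = 6 + 3 = 9)
C(P, s) = 3 + (-3 + s)² (C(P, s) = 3 + (s - 3)² = 3 + (-3 + s)²)
-1305*C(B, -3*u) = -1305*(3 + (-3 - 3*(-3/2))²) = -1305*(3 + (-3 + 9/2)²) = -1305*(3 + (3/2)²) = -1305*(3 + 9/4) = -1305*21/4 = -27405/4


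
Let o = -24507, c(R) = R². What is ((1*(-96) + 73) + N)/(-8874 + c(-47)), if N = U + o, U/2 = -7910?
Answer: 8070/1333 ≈ 6.0540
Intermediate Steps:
U = -15820 (U = 2*(-7910) = -15820)
N = -40327 (N = -15820 - 24507 = -40327)
((1*(-96) + 73) + N)/(-8874 + c(-47)) = ((1*(-96) + 73) - 40327)/(-8874 + (-47)²) = ((-96 + 73) - 40327)/(-8874 + 2209) = (-23 - 40327)/(-6665) = -40350*(-1/6665) = 8070/1333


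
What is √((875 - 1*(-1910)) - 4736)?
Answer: I*√1951 ≈ 44.17*I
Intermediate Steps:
√((875 - 1*(-1910)) - 4736) = √((875 + 1910) - 4736) = √(2785 - 4736) = √(-1951) = I*√1951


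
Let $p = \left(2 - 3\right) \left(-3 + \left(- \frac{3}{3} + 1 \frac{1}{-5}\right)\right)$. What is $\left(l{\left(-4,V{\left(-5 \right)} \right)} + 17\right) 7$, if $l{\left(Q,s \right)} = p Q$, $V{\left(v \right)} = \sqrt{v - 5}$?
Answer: $\frac{7}{5} \approx 1.4$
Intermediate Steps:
$p = \frac{21}{5}$ ($p = - (-3 + \left(\left(-3\right) \frac{1}{3} + 1 \left(- \frac{1}{5}\right)\right)) = - (-3 - \frac{6}{5}) = \left(-1\right) \left(- \frac{21}{5}\right) = \frac{21}{5} \approx 4.2$)
$V{\left(v \right)} = \sqrt{-5 + v}$
$l{\left(Q,s \right)} = \frac{21 Q}{5}$
$\left(l{\left(-4,V{\left(-5 \right)} \right)} + 17\right) 7 = \left(\frac{21}{5} \left(-4\right) + 17\right) 7 = \left(- \frac{84}{5} + 17\right) 7 = \frac{1}{5} \cdot 7 = \frac{7}{5}$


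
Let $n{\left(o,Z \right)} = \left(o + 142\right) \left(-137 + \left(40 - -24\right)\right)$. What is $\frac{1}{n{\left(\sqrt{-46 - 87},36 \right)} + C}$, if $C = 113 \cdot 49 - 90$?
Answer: $\frac{i}{- 4919 i + 73 \sqrt{133}} \approx -0.00019751 + 3.3803 \cdot 10^{-5} i$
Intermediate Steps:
$n{\left(o,Z \right)} = -10366 - 73 o$ ($n{\left(o,Z \right)} = \left(142 + o\right) \left(-137 + \left(40 + 24\right)\right) = \left(142 + o\right) \left(-137 + 64\right) = \left(142 + o\right) \left(-73\right) = -10366 - 73 o$)
$C = 5447$ ($C = 5537 - 90 = 5447$)
$\frac{1}{n{\left(\sqrt{-46 - 87},36 \right)} + C} = \frac{1}{\left(-10366 - 73 \sqrt{-46 - 87}\right) + 5447} = \frac{1}{\left(-10366 - 73 \sqrt{-133}\right) + 5447} = \frac{1}{\left(-10366 - 73 i \sqrt{133}\right) + 5447} = \frac{1}{-4919 - 73 i \sqrt{133}}$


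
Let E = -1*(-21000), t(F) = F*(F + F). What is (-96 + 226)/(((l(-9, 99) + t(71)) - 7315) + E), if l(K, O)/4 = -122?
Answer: 130/23279 ≈ 0.0055844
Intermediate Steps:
l(K, O) = -488 (l(K, O) = 4*(-122) = -488)
t(F) = 2*F**2 (t(F) = F*(2*F) = 2*F**2)
E = 21000
(-96 + 226)/(((l(-9, 99) + t(71)) - 7315) + E) = (-96 + 226)/(((-488 + 2*71**2) - 7315) + 21000) = 130/(((-488 + 2*5041) - 7315) + 21000) = 130/(((-488 + 10082) - 7315) + 21000) = 130/((9594 - 7315) + 21000) = 130/(2279 + 21000) = 130/23279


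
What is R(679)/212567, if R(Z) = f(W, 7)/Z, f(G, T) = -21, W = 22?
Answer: -3/20618999 ≈ -1.4550e-7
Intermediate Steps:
R(Z) = -21/Z
R(679)/212567 = -21/679/212567 = -21*1/679*(1/212567) = -3/97*1/212567 = -3/20618999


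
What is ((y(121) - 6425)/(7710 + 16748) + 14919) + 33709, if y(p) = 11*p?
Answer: 594669265/12229 ≈ 48628.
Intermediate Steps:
((y(121) - 6425)/(7710 + 16748) + 14919) + 33709 = ((11*121 - 6425)/(7710 + 16748) + 14919) + 33709 = ((1331 - 6425)/24458 + 14919) + 33709 = (-5094*1/24458 + 14919) + 33709 = (-2547/12229 + 14919) + 33709 = 182441904/12229 + 33709 = 594669265/12229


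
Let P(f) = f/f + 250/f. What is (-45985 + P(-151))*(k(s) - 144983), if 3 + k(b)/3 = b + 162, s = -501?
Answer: 1013862258506/151 ≈ 6.7143e+9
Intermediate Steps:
k(b) = 477 + 3*b (k(b) = -9 + 3*(b + 162) = -9 + 3*(162 + b) = -9 + (486 + 3*b) = 477 + 3*b)
P(f) = 1 + 250/f
(-45985 + P(-151))*(k(s) - 144983) = (-45985 + (250 - 151)/(-151))*((477 + 3*(-501)) - 144983) = (-45985 - 1/151*99)*((477 - 1503) - 144983) = (-45985 - 99/151)*(-1026 - 144983) = -6943834/151*(-146009) = 1013862258506/151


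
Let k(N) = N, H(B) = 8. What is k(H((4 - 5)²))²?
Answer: 64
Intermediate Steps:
k(H((4 - 5)²))² = 8² = 64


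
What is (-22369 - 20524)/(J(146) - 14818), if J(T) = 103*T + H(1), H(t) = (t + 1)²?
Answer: -42893/224 ≈ -191.49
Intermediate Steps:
H(t) = (1 + t)²
J(T) = 4 + 103*T (J(T) = 103*T + (1 + 1)² = 103*T + 2² = 103*T + 4 = 4 + 103*T)
(-22369 - 20524)/(J(146) - 14818) = (-22369 - 20524)/((4 + 103*146) - 14818) = -42893/((4 + 15038) - 14818) = -42893/(15042 - 14818) = -42893/224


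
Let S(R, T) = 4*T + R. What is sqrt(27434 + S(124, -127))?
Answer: 5*sqrt(1082) ≈ 164.47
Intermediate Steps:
S(R, T) = R + 4*T
sqrt(27434 + S(124, -127)) = sqrt(27434 + (124 + 4*(-127))) = sqrt(27434 + (124 - 508)) = sqrt(27434 - 384) = sqrt(27050) = 5*sqrt(1082)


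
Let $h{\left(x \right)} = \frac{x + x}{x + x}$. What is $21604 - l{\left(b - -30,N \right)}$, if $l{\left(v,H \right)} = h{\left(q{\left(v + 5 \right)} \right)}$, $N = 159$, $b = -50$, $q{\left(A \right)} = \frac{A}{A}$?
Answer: $21603$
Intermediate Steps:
$q{\left(A \right)} = 1$
$h{\left(x \right)} = 1$ ($h{\left(x \right)} = \frac{2 x}{2 x} = 2 x \frac{1}{2 x} = 1$)
$l{\left(v,H \right)} = 1$
$21604 - l{\left(b - -30,N \right)} = 21604 - 1 = 21603$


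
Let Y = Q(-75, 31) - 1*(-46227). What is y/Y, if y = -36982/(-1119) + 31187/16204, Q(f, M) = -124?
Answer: 634154581/835952320428 ≈ 0.00075860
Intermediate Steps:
y = 634154581/18132276 (y = -36982*(-1/1119) + 31187*(1/16204) = 36982/1119 + 31187/16204 = 634154581/18132276 ≈ 34.974)
Y = 46103 (Y = -124 - 1*(-46227) = -124 + 46227 = 46103)
y/Y = (634154581/18132276)/46103 = (634154581/18132276)*(1/46103) = 634154581/835952320428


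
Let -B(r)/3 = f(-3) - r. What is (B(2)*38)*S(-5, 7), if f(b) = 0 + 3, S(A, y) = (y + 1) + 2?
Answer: -1140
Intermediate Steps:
S(A, y) = 3 + y (S(A, y) = (1 + y) + 2 = 3 + y)
f(b) = 3
B(r) = -9 + 3*r (B(r) = -3*(3 - r) = -9 + 3*r)
(B(2)*38)*S(-5, 7) = ((-9 + 3*2)*38)*(3 + 7) = ((-9 + 6)*38)*10 = -3*38*10 = -114*10 = -1140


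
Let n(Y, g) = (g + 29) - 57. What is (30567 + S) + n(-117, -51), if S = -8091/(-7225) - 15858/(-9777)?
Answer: 717943392119/23546275 ≈ 30491.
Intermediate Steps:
n(Y, g) = -28 + g (n(Y, g) = (29 + g) - 57 = -28 + g)
S = 64559919/23546275 (S = -8091*(-1/7225) - 15858*(-1/9777) = 8091/7225 + 5286/3259 = 64559919/23546275 ≈ 2.7418)
(30567 + S) + n(-117, -51) = (30567 + 64559919/23546275) + (-28 - 51) = 719803547844/23546275 - 79 = 717943392119/23546275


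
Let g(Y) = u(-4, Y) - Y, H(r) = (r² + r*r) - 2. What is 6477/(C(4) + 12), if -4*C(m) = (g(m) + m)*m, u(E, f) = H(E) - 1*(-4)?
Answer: -6477/22 ≈ -294.41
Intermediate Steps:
H(r) = -2 + 2*r² (H(r) = (r² + r²) - 2 = 2*r² - 2 = -2 + 2*r²)
u(E, f) = 2 + 2*E² (u(E, f) = (-2 + 2*E²) - 1*(-4) = (-2 + 2*E²) + 4 = 2 + 2*E²)
g(Y) = 34 - Y (g(Y) = (2 + 2*(-4)²) - Y = (2 + 2*16) - Y = (2 + 32) - Y = 34 - Y)
C(m) = -17*m/2 (C(m) = -((34 - m) + m)*m/4 = -17*m/2)
6477/(C(4) + 12) = 6477/(-17/2*4 + 12) = 6477/(-34 + 12) = 6477/(-22) = -1/22*6477 = -6477/22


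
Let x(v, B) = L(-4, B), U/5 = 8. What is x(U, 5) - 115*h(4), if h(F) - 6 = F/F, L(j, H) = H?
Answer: -800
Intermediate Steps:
U = 40 (U = 5*8 = 40)
h(F) = 7 (h(F) = 6 + F/F = 6 + 1 = 7)
x(v, B) = B
x(U, 5) - 115*h(4) = 5 - 115*7 = 5 - 805 = -800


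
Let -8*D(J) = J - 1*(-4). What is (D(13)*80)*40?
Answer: -6800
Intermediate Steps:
D(J) = -1/2 - J/8 (D(J) = -(J - 1*(-4))/8 = -(J + 4)/8 = -(4 + J)/8 = -1/2 - J/8)
(D(13)*80)*40 = ((-1/2 - 1/8*13)*80)*40 = ((-1/2 - 13/8)*80)*40 = -17/8*80*40 = -170*40 = -6800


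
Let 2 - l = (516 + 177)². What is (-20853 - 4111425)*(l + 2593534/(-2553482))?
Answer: 2533715891321046732/1276741 ≈ 1.9845e+12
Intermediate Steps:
l = -480247 (l = 2 - (516 + 177)² = 2 - 1*693² = 2 - 1*480249 = 2 - 480249 = -480247)
(-20853 - 4111425)*(l + 2593534/(-2553482)) = (-20853 - 4111425)*(-480247 + 2593534/(-2553482)) = -4132278*(-480247 + 2593534*(-1/2553482)) = -4132278*(-480247 - 1296767/1276741) = -4132278*(-613152331794/1276741) = 2533715891321046732/1276741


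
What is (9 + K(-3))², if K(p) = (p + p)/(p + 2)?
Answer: 225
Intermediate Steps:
K(p) = 2*p/(2 + p) (K(p) = (2*p)/(2 + p) = 2*p/(2 + p))
(9 + K(-3))² = (9 + 2*(-3)/(2 - 3))² = (9 + 2*(-3)/(-1))² = (9 + 2*(-3)*(-1))² = (9 + 6)² = 15² = 225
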